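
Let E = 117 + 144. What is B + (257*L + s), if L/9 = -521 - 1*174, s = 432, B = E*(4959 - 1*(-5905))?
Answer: 1228401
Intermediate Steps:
E = 261
B = 2835504 (B = 261*(4959 - 1*(-5905)) = 261*(4959 + 5905) = 261*10864 = 2835504)
L = -6255 (L = 9*(-521 - 1*174) = 9*(-521 - 174) = 9*(-695) = -6255)
B + (257*L + s) = 2835504 + (257*(-6255) + 432) = 2835504 + (-1607535 + 432) = 2835504 - 1607103 = 1228401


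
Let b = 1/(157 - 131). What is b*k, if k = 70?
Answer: 35/13 ≈ 2.6923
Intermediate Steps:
b = 1/26 ≈ 0.038462
b*k = (1/26)*70 = 35/13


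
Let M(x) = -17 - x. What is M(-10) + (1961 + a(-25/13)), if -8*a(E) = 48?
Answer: 1948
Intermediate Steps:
a(E) = -6 (a(E) = -⅛*48 = -6)
M(-10) + (1961 + a(-25/13)) = (-17 - 1*(-10)) + (1961 - 6) = (-17 + 10) + 1955 = -7 + 1955 = 1948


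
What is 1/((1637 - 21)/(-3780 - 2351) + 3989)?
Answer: 6131/24454943 ≈ 0.00025071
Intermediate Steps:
1/((1637 - 21)/(-3780 - 2351) + 3989) = 1/(1616/(-6131) + 3989) = 1/(1616*(-1/6131) + 3989) = 1/(-1616/6131 + 3989) = 1/(24454943/6131) = 6131/24454943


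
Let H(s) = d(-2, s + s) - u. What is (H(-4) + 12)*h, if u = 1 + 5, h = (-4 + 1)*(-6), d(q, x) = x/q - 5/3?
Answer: 150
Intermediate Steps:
d(q, x) = -5/3 + x/q (d(q, x) = x/q - 5*⅓ = x/q - 5/3 = -5/3 + x/q)
h = 18 (h = -3*(-6) = 18)
u = 6
H(s) = -23/3 - s (H(s) = (-5/3 + (s + s)/(-2)) - 1*6 = (-5/3 + (2*s)*(-½)) - 6 = (-5/3 - s) - 6 = -23/3 - s)
(H(-4) + 12)*h = ((-23/3 - 1*(-4)) + 12)*18 = ((-23/3 + 4) + 12)*18 = (-11/3 + 12)*18 = (25/3)*18 = 150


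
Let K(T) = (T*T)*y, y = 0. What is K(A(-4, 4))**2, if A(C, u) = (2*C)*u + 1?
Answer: 0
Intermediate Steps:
A(C, u) = 1 + 2*C*u (A(C, u) = 2*C*u + 1 = 1 + 2*C*u)
K(T) = 0 (K(T) = (T*T)*0 = T**2*0 = 0)
K(A(-4, 4))**2 = 0**2 = 0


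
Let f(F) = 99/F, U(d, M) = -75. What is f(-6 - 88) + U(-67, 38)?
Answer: -7149/94 ≈ -76.053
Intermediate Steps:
f(-6 - 88) + U(-67, 38) = 99/(-6 - 88) - 75 = 99/(-94) - 75 = 99*(-1/94) - 75 = -99/94 - 75 = -7149/94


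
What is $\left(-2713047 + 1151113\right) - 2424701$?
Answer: $-3986635$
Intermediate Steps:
$\left(-2713047 + 1151113\right) - 2424701 = -1561934 - 2424701 = -3986635$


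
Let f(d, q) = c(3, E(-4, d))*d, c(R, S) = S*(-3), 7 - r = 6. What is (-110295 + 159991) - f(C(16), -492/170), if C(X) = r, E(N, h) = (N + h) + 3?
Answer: 49696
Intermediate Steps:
E(N, h) = 3 + N + h
r = 1 (r = 7 - 1*6 = 7 - 6 = 1)
C(X) = 1
c(R, S) = -3*S
f(d, q) = d*(3 - 3*d) (f(d, q) = (-3*(3 - 4 + d))*d = (-3*(-1 + d))*d = (3 - 3*d)*d = d*(3 - 3*d))
(-110295 + 159991) - f(C(16), -492/170) = (-110295 + 159991) - 3*(1 - 1*1) = 49696 - 3*(1 - 1) = 49696 - 3*0 = 49696 - 1*0 = 49696 + 0 = 49696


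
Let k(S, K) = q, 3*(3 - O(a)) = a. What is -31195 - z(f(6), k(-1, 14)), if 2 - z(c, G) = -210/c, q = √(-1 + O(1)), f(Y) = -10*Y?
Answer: -62387/2 ≈ -31194.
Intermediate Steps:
O(a) = 3 - a/3
q = √15/3 (q = √(-1 + (3 - ⅓*1)) = √(-1 + (3 - ⅓)) = √(-1 + 8/3) = √(5/3) = √15/3 ≈ 1.2910)
k(S, K) = √15/3
z(c, G) = 2 + 210/c (z(c, G) = 2 - (-210)/c = 2 + 210/c)
-31195 - z(f(6), k(-1, 14)) = -31195 - (2 + 210/((-10*6))) = -31195 - (2 + 210/(-60)) = -31195 - (2 + 210*(-1/60)) = -31195 - (2 - 7/2) = -31195 - 1*(-3/2) = -31195 + 3/2 = -62387/2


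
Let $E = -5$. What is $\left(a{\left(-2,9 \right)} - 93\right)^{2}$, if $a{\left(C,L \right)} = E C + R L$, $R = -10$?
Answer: $29929$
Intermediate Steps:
$a{\left(C,L \right)} = - 10 L - 5 C$ ($a{\left(C,L \right)} = - 5 C - 10 L = - 10 L - 5 C$)
$\left(a{\left(-2,9 \right)} - 93\right)^{2} = \left(\left(\left(-10\right) 9 - -10\right) - 93\right)^{2} = \left(\left(-90 + 10\right) - 93\right)^{2} = \left(-80 - 93\right)^{2} = \left(-173\right)^{2} = 29929$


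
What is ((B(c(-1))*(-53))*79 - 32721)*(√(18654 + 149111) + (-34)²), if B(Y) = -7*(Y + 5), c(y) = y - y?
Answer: 131580544 + 113824*√167765 ≈ 1.7820e+8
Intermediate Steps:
c(y) = 0
B(Y) = -35 - 7*Y (B(Y) = -7*(5 + Y) = -35 - 7*Y)
((B(c(-1))*(-53))*79 - 32721)*(√(18654 + 149111) + (-34)²) = (((-35 - 7*0)*(-53))*79 - 32721)*(√(18654 + 149111) + (-34)²) = (((-35 + 0)*(-53))*79 - 32721)*(√167765 + 1156) = (-35*(-53)*79 - 32721)*(1156 + √167765) = (1855*79 - 32721)*(1156 + √167765) = (146545 - 32721)*(1156 + √167765) = 113824*(1156 + √167765) = 131580544 + 113824*√167765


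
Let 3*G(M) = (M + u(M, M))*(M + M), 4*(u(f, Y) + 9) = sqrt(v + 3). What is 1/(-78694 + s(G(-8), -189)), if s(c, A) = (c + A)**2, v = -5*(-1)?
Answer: -94743/6537490811 - 720*sqrt(2)/6537490811 ≈ -1.4648e-5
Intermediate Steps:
v = 5
u(f, Y) = -9 + sqrt(2)/2 (u(f, Y) = -9 + sqrt(5 + 3)/4 = -9 + sqrt(8)/4 = -9 + (2*sqrt(2))/4 = -9 + sqrt(2)/2)
G(M) = 2*M*(-9 + M + sqrt(2)/2)/3 (G(M) = ((M + (-9 + sqrt(2)/2))*(M + M))/3 = ((-9 + M + sqrt(2)/2)*(2*M))/3 = (2*M*(-9 + M + sqrt(2)/2))/3 = 2*M*(-9 + M + sqrt(2)/2)/3)
s(c, A) = (A + c)**2
1/(-78694 + s(G(-8), -189)) = 1/(-78694 + (-189 + (1/3)*(-8)*(-18 + sqrt(2) + 2*(-8)))**2) = 1/(-78694 + (-189 + (1/3)*(-8)*(-18 + sqrt(2) - 16))**2) = 1/(-78694 + (-189 + (1/3)*(-8)*(-34 + sqrt(2)))**2) = 1/(-78694 + (-189 + (272/3 - 8*sqrt(2)/3))**2) = 1/(-78694 + (-295/3 - 8*sqrt(2)/3)**2)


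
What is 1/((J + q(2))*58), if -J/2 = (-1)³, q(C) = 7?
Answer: 1/522 ≈ 0.0019157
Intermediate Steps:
J = 2 (J = -2*(-1)³ = -2*(-1) = 2)
1/((J + q(2))*58) = 1/((2 + 7)*58) = 1/(9*58) = 1/522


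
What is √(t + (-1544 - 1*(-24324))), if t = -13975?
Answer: √8805 ≈ 93.835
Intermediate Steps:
√(t + (-1544 - 1*(-24324))) = √(-13975 + (-1544 - 1*(-24324))) = √(-13975 + (-1544 + 24324)) = √(-13975 + 22780) = √8805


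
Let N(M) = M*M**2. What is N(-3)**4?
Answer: 531441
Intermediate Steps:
N(M) = M**3
N(-3)**4 = ((-3)**3)**4 = (-27)**4 = 531441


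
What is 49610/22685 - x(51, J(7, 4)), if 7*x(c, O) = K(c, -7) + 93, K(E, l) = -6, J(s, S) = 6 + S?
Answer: -325265/31759 ≈ -10.242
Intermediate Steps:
x(c, O) = 87/7 (x(c, O) = (-6 + 93)/7 = (1/7)*87 = 87/7)
49610/22685 - x(51, J(7, 4)) = 49610/22685 - 1*87/7 = 49610*(1/22685) - 87/7 = 9922/4537 - 87/7 = -325265/31759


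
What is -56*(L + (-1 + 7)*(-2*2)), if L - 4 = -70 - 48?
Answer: 7728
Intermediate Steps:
L = -114 (L = 4 + (-70 - 48) = 4 - 118 = -114)
-56*(L + (-1 + 7)*(-2*2)) = -56*(-114 + (-1 + 7)*(-2*2)) = -56*(-114 + 6*(-4)) = -56*(-114 - 24) = -56*(-138) = 7728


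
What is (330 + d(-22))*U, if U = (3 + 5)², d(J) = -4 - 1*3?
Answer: 20672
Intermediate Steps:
d(J) = -7 (d(J) = -4 - 3 = -7)
U = 64 (U = 8² = 64)
(330 + d(-22))*U = (330 - 7)*64 = 323*64 = 20672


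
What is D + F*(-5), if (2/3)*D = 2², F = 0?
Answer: 6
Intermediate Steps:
D = 6 (D = (3/2)*2² = (3/2)*4 = 6)
D + F*(-5) = 6 + 0*(-5) = 6 + 0 = 6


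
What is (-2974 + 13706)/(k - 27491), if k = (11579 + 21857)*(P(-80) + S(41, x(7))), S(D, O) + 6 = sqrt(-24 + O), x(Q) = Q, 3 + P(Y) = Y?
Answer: -32231361940/9038786280657 - 358835152*I*sqrt(17)/9038786280657 ≈ -0.0035659 - 0.00016369*I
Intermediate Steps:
P(Y) = -3 + Y
S(D, O) = -6 + sqrt(-24 + O)
k = -2975804 + 33436*I*sqrt(17) (k = (11579 + 21857)*((-3 - 80) + (-6 + sqrt(-24 + 7))) = 33436*(-83 + (-6 + sqrt(-17))) = 33436*(-83 + (-6 + I*sqrt(17))) = 33436*(-89 + I*sqrt(17)) = -2975804 + 33436*I*sqrt(17) ≈ -2.9758e+6 + 1.3786e+5*I)
(-2974 + 13706)/(k - 27491) = (-2974 + 13706)/((-2975804 + 33436*I*sqrt(17)) - 27491) = 10732/(-3003295 + 33436*I*sqrt(17))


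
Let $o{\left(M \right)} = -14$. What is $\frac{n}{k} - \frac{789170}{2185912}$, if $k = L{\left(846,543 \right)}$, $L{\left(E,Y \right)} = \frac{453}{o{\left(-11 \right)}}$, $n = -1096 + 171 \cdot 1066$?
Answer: $- \frac{2772636513965}{495109068} \approx -5600.1$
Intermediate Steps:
$n = 181190$ ($n = -1096 + 182286 = 181190$)
$L{\left(E,Y \right)} = - \frac{453}{14}$ ($L{\left(E,Y \right)} = \frac{453}{-14} = 453 \left(- \frac{1}{14}\right) = - \frac{453}{14}$)
$k = - \frac{453}{14} \approx -32.357$
$\frac{n}{k} - \frac{789170}{2185912} = \frac{181190}{- \frac{453}{14}} - \frac{789170}{2185912} = 181190 \left(- \frac{14}{453}\right) - \frac{394585}{1092956} = - \frac{2536660}{453} - \frac{394585}{1092956} = - \frac{2772636513965}{495109068}$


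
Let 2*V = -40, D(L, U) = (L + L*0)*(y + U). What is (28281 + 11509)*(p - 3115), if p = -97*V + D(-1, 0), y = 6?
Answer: -46991990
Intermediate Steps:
D(L, U) = L*(6 + U) (D(L, U) = (L + L*0)*(6 + U) = (L + 0)*(6 + U) = L*(6 + U))
V = -20 (V = (½)*(-40) = -20)
p = 1934 (p = -97*(-20) - (6 + 0) = 1940 - 1*6 = 1940 - 6 = 1934)
(28281 + 11509)*(p - 3115) = (28281 + 11509)*(1934 - 3115) = 39790*(-1181) = -46991990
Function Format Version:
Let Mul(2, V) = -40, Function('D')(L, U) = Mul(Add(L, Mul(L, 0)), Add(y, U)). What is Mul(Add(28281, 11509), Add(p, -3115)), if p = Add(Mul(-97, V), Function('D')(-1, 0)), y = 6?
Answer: -46991990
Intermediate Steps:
Function('D')(L, U) = Mul(L, Add(6, U)) (Function('D')(L, U) = Mul(Add(L, Mul(L, 0)), Add(6, U)) = Mul(Add(L, 0), Add(6, U)) = Mul(L, Add(6, U)))
V = -20 (V = Mul(Rational(1, 2), -40) = -20)
p = 1934 (p = Add(Mul(-97, -20), Mul(-1, Add(6, 0))) = Add(1940, Mul(-1, 6)) = Add(1940, -6) = 1934)
Mul(Add(28281, 11509), Add(p, -3115)) = Mul(Add(28281, 11509), Add(1934, -3115)) = Mul(39790, -1181) = -46991990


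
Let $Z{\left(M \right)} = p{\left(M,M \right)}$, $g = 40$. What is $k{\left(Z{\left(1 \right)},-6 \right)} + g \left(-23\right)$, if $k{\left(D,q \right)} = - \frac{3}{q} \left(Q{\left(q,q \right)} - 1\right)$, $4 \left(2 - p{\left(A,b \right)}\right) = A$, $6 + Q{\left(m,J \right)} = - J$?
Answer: $- \frac{1841}{2} \approx -920.5$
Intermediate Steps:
$Q{\left(m,J \right)} = -6 - J$
$p{\left(A,b \right)} = 2 - \frac{A}{4}$
$Z{\left(M \right)} = 2 - \frac{M}{4}$
$k{\left(D,q \right)} = - \frac{3 \left(-7 - q\right)}{q}$ ($k{\left(D,q \right)} = - \frac{3}{q} \left(\left(-6 - q\right) - 1\right) = - \frac{3}{q} \left(-7 - q\right) = - \frac{3 \left(-7 - q\right)}{q}$)
$k{\left(Z{\left(1 \right)},-6 \right)} + g \left(-23\right) = \left(3 + \frac{21}{-6}\right) + 40 \left(-23\right) = \left(3 + 21 \left(- \frac{1}{6}\right)\right) - 920 = \left(3 - \frac{7}{2}\right) - 920 = - \frac{1}{2} - 920 = - \frac{1841}{2}$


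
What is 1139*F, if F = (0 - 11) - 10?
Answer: -23919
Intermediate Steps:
F = -21 (F = -11 - 10 = -21)
1139*F = 1139*(-21) = -23919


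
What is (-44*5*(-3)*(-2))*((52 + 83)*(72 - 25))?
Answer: -8375400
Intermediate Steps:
(-44*5*(-3)*(-2))*((52 + 83)*(72 - 25)) = (-(-660)*(-2))*(135*47) = -44*30*6345 = -1320*6345 = -8375400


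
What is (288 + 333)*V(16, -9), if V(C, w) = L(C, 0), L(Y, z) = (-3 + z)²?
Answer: 5589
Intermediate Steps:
V(C, w) = 9 (V(C, w) = (-3 + 0)² = (-3)² = 9)
(288 + 333)*V(16, -9) = (288 + 333)*9 = 621*9 = 5589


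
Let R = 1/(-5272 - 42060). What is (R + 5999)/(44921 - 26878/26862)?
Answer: 3813660822477/28556366473984 ≈ 0.13355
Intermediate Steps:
R = -1/47332 (R = 1/(-47332) = -1/47332 ≈ -2.1127e-5)
(R + 5999)/(44921 - 26878/26862) = (-1/47332 + 5999)/(44921 - 26878/26862) = 283944667/(47332*(44921 - 26878*1/26862)) = 283944667/(47332*(44921 - 13439/13431)) = 283944667/(47332*(603320512/13431)) = (283944667/47332)*(13431/603320512) = 3813660822477/28556366473984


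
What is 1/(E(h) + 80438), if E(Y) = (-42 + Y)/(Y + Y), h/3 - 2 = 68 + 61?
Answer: 262/21074873 ≈ 1.2432e-5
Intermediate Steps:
h = 393 (h = 6 + 3*(68 + 61) = 6 + 3*129 = 6 + 387 = 393)
E(Y) = (-42 + Y)/(2*Y) (E(Y) = (-42 + Y)/((2*Y)) = (-42 + Y)*(1/(2*Y)) = (-42 + Y)/(2*Y))
1/(E(h) + 80438) = 1/((½)*(-42 + 393)/393 + 80438) = 1/((½)*(1/393)*351 + 80438) = 1/(117/262 + 80438) = 1/(21074873/262) = 262/21074873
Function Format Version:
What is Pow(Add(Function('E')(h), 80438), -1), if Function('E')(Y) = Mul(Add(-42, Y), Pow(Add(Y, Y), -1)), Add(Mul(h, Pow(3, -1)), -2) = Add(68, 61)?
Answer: Rational(262, 21074873) ≈ 1.2432e-5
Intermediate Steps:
h = 393 (h = Add(6, Mul(3, Add(68, 61))) = Add(6, Mul(3, 129)) = Add(6, 387) = 393)
Function('E')(Y) = Mul(Rational(1, 2), Pow(Y, -1), Add(-42, Y)) (Function('E')(Y) = Mul(Add(-42, Y), Pow(Mul(2, Y), -1)) = Mul(Add(-42, Y), Mul(Rational(1, 2), Pow(Y, -1))) = Mul(Rational(1, 2), Pow(Y, -1), Add(-42, Y)))
Pow(Add(Function('E')(h), 80438), -1) = Pow(Add(Mul(Rational(1, 2), Pow(393, -1), Add(-42, 393)), 80438), -1) = Pow(Add(Mul(Rational(1, 2), Rational(1, 393), 351), 80438), -1) = Pow(Add(Rational(117, 262), 80438), -1) = Pow(Rational(21074873, 262), -1) = Rational(262, 21074873)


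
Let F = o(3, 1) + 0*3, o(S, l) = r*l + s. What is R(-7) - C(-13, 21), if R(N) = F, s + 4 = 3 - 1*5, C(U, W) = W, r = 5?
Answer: -22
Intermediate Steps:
s = -6 (s = -4 + (3 - 1*5) = -4 + (3 - 5) = -4 - 2 = -6)
o(S, l) = -6 + 5*l (o(S, l) = 5*l - 6 = -6 + 5*l)
F = -1 (F = (-6 + 5*1) + 0*3 = (-6 + 5) + 0 = -1 + 0 = -1)
R(N) = -1
R(-7) - C(-13, 21) = -1 - 1*21 = -1 - 21 = -22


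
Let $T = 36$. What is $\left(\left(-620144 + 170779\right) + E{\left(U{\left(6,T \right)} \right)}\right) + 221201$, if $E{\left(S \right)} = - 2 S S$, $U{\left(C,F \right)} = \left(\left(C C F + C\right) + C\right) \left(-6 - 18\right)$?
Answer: $-1971143492$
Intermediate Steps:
$U{\left(C,F \right)} = - 48 C - 24 F C^{2}$ ($U{\left(C,F \right)} = \left(\left(C^{2} F + C\right) + C\right) \left(-24\right) = \left(\left(F C^{2} + C\right) + C\right) \left(-24\right) = \left(\left(C + F C^{2}\right) + C\right) \left(-24\right) = \left(2 C + F C^{2}\right) \left(-24\right) = - 48 C - 24 F C^{2}$)
$E{\left(S \right)} = - 2 S^{2}$
$\left(\left(-620144 + 170779\right) + E{\left(U{\left(6,T \right)} \right)}\right) + 221201 = \left(\left(-620144 + 170779\right) - 2 \left(\left(-24\right) 6 \left(2 + 6 \cdot 36\right)\right)^{2}\right) + 221201 = \left(-449365 - 2 \left(\left(-24\right) 6 \left(2 + 216\right)\right)^{2}\right) + 221201 = \left(-449365 - 2 \left(\left(-24\right) 6 \cdot 218\right)^{2}\right) + 221201 = \left(-449365 - 2 \left(-31392\right)^{2}\right) + 221201 = \left(-449365 - 1970915328\right) + 221201 = -1971364693 + 221201 = -1971143492$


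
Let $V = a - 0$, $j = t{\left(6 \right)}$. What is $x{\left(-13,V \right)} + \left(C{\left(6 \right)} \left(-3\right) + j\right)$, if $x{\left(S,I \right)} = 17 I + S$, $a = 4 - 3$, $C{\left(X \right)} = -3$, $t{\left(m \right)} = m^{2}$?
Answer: $49$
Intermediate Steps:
$j = 36$ ($j = 6^{2} = 36$)
$a = 1$
$V = 1$ ($V = 1 - 0 = 1 + 0 = 1$)
$x{\left(S,I \right)} = S + 17 I$
$x{\left(-13,V \right)} + \left(C{\left(6 \right)} \left(-3\right) + j\right) = \left(-13 + 17 \cdot 1\right) + \left(\left(-3\right) \left(-3\right) + 36\right) = \left(-13 + 17\right) + \left(9 + 36\right) = 4 + 45 = 49$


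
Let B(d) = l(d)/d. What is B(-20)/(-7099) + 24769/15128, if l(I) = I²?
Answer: 5681861/3464312 ≈ 1.6401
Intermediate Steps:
B(d) = d (B(d) = d²/d = d)
B(-20)/(-7099) + 24769/15128 = -20/(-7099) + 24769/15128 = -20*(-1/7099) + 24769*(1/15128) = 20/7099 + 799/488 = 5681861/3464312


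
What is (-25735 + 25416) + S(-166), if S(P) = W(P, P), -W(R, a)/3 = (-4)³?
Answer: -127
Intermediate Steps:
W(R, a) = 192 (W(R, a) = -3*(-4)³ = -3*(-64) = 192)
S(P) = 192
(-25735 + 25416) + S(-166) = (-25735 + 25416) + 192 = -319 + 192 = -127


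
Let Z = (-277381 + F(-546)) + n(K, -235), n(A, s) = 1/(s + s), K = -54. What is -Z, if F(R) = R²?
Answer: -9745449/470 ≈ -20735.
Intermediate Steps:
n(A, s) = 1/(2*s)
Z = 9745449/470 (Z = (-277381 + (-546)²) + (½)/(-235) = (-277381 + 298116) + (½)*(-1/235) = 20735 - 1/470 = 9745449/470 ≈ 20735.)
-Z = -1*9745449/470 = -9745449/470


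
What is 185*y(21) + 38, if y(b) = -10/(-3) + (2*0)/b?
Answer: 1964/3 ≈ 654.67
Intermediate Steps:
y(b) = 10/3 (y(b) = -10*(-⅓) + 0/b = 10/3 + 0 = 10/3)
185*y(21) + 38 = 185*(10/3) + 38 = 1850/3 + 38 = 1964/3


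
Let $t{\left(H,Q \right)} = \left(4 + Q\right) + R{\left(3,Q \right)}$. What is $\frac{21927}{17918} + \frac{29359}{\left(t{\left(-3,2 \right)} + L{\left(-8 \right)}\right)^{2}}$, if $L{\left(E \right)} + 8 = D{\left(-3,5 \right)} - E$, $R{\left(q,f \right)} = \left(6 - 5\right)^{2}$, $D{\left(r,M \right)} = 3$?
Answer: $\frac{264123631}{895900} \approx 294.81$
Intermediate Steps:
$R{\left(q,f \right)} = 1$ ($R{\left(q,f \right)} = 1^{2} = 1$)
$t{\left(H,Q \right)} = 5 + Q$ ($t{\left(H,Q \right)} = \left(4 + Q\right) + 1 = 5 + Q$)
$L{\left(E \right)} = -5 - E$ ($L{\left(E \right)} = -8 - \left(-3 + E\right) = -5 - E$)
$\frac{21927}{17918} + \frac{29359}{\left(t{\left(-3,2 \right)} + L{\left(-8 \right)}\right)^{2}} = \frac{21927}{17918} + \frac{29359}{\left(\left(5 + 2\right) - -3\right)^{2}} = 21927 \cdot \frac{1}{17918} + \frac{29359}{\left(7 + \left(-5 + 8\right)\right)^{2}} = \frac{21927}{17918} + \frac{29359}{\left(7 + 3\right)^{2}} = \frac{21927}{17918} + \frac{29359}{10^{2}} = \frac{21927}{17918} + \frac{29359}{100} = \frac{264123631}{895900}$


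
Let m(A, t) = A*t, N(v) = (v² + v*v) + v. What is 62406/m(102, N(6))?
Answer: 3467/442 ≈ 7.8439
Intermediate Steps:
N(v) = v + 2*v² (N(v) = (v² + v²) + v = 2*v² + v = v + 2*v²)
62406/m(102, N(6)) = 62406/((102*(6*(1 + 2*6)))) = 62406/((102*(6*(1 + 12)))) = 62406/((102*(6*13))) = 62406/((102*78)) = 62406/7956 = 62406*(1/7956) = 3467/442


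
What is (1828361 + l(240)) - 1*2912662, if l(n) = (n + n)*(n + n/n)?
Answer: -968621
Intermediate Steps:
l(n) = 2*n*(1 + n) (l(n) = (2*n)*(n + 1) = (2*n)*(1 + n) = 2*n*(1 + n))
(1828361 + l(240)) - 1*2912662 = (1828361 + 2*240*(1 + 240)) - 1*2912662 = (1828361 + 2*240*241) - 2912662 = (1828361 + 115680) - 2912662 = 1944041 - 2912662 = -968621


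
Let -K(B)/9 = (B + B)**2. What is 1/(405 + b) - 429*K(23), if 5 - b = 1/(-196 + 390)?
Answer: 649823767358/79539 ≈ 8.1699e+6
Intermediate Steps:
b = 969/194 (b = 5 - 1/(-196 + 390) = 5 - 1/194 = 969/194 ≈ 4.9948)
K(B) = -36*B**2 (K(B) = -9*(B + B)**2 = -9*4*B**2 = -36*B**2)
1/(405 + b) - 429*K(23) = 1/(405 + 969/194) - (-15444)*23**2 = 1/(79539/194) - (-15444)*529 = 194/79539 - 429*(-19044) = 194/79539 + 8169876 = 649823767358/79539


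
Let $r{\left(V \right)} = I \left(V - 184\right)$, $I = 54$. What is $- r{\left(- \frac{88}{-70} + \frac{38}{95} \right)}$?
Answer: $\frac{344628}{35} \approx 9846.5$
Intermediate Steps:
$r{\left(V \right)} = -9936 + 54 V$ ($r{\left(V \right)} = 54 \left(V - 184\right) = 54 \left(-184 + V\right) = -9936 + 54 V$)
$- r{\left(- \frac{88}{-70} + \frac{38}{95} \right)} = - (-9936 + 54 \left(- \frac{88}{-70} + \frac{38}{95}\right)) = - (-9936 + 54 \left(\left(-88\right) \left(- \frac{1}{70}\right) + 38 \cdot \frac{1}{95}\right)) = - (-9936 + 54 \left(\frac{44}{35} + \frac{2}{5}\right)) = - (-9936 + 54 \cdot \frac{58}{35}) = - (-9936 + \frac{3132}{35}) = \left(-1\right) \left(- \frac{344628}{35}\right) = \frac{344628}{35}$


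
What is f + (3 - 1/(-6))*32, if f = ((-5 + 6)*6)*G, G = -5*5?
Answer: -146/3 ≈ -48.667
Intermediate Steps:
G = -25
f = -150 (f = ((-5 + 6)*6)*(-25) = (1*6)*(-25) = 6*(-25) = -150)
f + (3 - 1/(-6))*32 = -150 + (3 - 1/(-6))*32 = -150 + (3 - 1*(-1/6))*32 = -150 + (3 + 1/6)*32 = -150 + (19/6)*32 = -150 + 304/3 = -146/3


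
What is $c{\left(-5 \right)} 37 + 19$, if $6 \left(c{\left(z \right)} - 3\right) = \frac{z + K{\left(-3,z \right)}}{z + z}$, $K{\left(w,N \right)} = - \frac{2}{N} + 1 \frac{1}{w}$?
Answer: $\frac{59869}{450} \approx 133.04$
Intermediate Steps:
$K{\left(w,N \right)} = \frac{1}{w} - \frac{2}{N}$ ($K{\left(w,N \right)} = - \frac{2}{N} + \frac{1}{w} = \frac{1}{w} - \frac{2}{N}$)
$c{\left(z \right)} = 3 + \frac{- \frac{1}{3} + z - \frac{2}{z}}{12 z}$ ($c{\left(z \right)} = 3 + \frac{\left(z + \left(\frac{1}{-3} - \frac{2}{z}\right)\right) \frac{1}{z + z}}{6} = 3 + \frac{\left(z - \left(\frac{1}{3} + \frac{2}{z}\right)\right) \frac{1}{2 z}}{6} = 3 + \frac{\left(- \frac{1}{3} + z - \frac{2}{z}\right) \frac{1}{2 z}}{6} = 3 + \frac{\frac{1}{2} \frac{1}{z} \left(- \frac{1}{3} + z - \frac{2}{z}\right)}{6} = 3 + \frac{- \frac{1}{3} + z - \frac{2}{z}}{12 z}$)
$c{\left(-5 \right)} 37 + 19 = \frac{-6 - -5 + 111 \left(-5\right)^{2}}{36 \cdot 25} \cdot 37 + 19 = \frac{1}{36} \cdot \frac{1}{25} \left(-6 + 5 + 111 \cdot 25\right) 37 + 19 = \frac{1}{36} \cdot \frac{1}{25} \left(-6 + 5 + 2775\right) 37 + 19 = \frac{1}{36} \cdot \frac{1}{25} \cdot 2774 \cdot 37 + 19 = \frac{1387}{450} \cdot 37 + 19 = \frac{51319}{450} + 19 = \frac{59869}{450}$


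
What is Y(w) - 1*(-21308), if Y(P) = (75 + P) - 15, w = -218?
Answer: 21150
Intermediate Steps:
Y(P) = 60 + P
Y(w) - 1*(-21308) = (60 - 218) - 1*(-21308) = -158 + 21308 = 21150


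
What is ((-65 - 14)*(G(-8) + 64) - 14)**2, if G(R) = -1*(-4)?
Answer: 29008996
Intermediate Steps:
G(R) = 4
((-65 - 14)*(G(-8) + 64) - 14)**2 = ((-65 - 14)*(4 + 64) - 14)**2 = (-79*68 - 14)**2 = (-5372 - 14)**2 = (-5386)**2 = 29008996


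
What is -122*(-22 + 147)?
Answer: -15250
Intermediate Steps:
-122*(-22 + 147) = -122*125 = -15250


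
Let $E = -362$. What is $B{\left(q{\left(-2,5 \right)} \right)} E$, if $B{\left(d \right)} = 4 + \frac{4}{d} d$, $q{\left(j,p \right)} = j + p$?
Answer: $-2896$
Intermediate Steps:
$B{\left(d \right)} = 8$ ($B{\left(d \right)} = 4 + 4 = 8$)
$B{\left(q{\left(-2,5 \right)} \right)} E = 8 \left(-362\right) = -2896$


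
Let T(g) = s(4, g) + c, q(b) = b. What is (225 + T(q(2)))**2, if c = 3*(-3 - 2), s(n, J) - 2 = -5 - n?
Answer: 41209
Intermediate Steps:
s(n, J) = -3 - n (s(n, J) = 2 + (-5 - n) = -3 - n)
c = -15 (c = 3*(-5) = -15)
T(g) = -22 (T(g) = (-3 - 1*4) - 15 = (-3 - 4) - 15 = -7 - 15 = -22)
(225 + T(q(2)))**2 = (225 - 22)**2 = 203**2 = 41209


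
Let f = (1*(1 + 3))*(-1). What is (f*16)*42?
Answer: -2688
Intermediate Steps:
f = -4 (f = (1*4)*(-1) = 4*(-1) = -4)
(f*16)*42 = -4*16*42 = -64*42 = -2688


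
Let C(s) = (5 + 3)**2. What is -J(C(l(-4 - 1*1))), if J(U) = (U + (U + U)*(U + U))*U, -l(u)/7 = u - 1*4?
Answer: -1052672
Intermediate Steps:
l(u) = 28 - 7*u (l(u) = -7*(u - 1*4) = -7*(u - 4) = -7*(-4 + u) = 28 - 7*u)
C(s) = 64 (C(s) = 8**2 = 64)
J(U) = U*(U + 4*U**2) (J(U) = (U + (2*U)*(2*U))*U = (U + 4*U**2)*U = U*(U + 4*U**2))
-J(C(l(-4 - 1*1))) = -64**2*(1 + 4*64) = -4096*(1 + 256) = -4096*257 = -1*1052672 = -1052672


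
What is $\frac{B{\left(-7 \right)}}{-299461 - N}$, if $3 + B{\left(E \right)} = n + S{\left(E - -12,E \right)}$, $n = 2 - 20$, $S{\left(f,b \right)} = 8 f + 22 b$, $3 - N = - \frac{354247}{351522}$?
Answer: $\frac{9491094}{21053707691} \approx 0.0004508$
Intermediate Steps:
$N = \frac{1408813}{351522}$ ($N = 3 - - \frac{354247}{351522} = 3 + \frac{354247}{351522} = \frac{1408813}{351522} \approx 4.0078$)
$n = -18$ ($n = 2 - 20 = -18$)
$B{\left(E \right)} = 75 + 30 E$ ($B{\left(E \right)} = -3 - \left(18 - 22 E - 8 \left(E - -12\right)\right) = -3 - \left(18 - 22 E - 8 \left(E + 12\right)\right) = -3 - \left(18 - 22 E - 8 \left(12 + E\right)\right) = -3 + \left(-18 + \left(\left(96 + 8 E\right) + 22 E\right)\right) = -3 + \left(-18 + \left(96 + 30 E\right)\right) = -3 + \left(78 + 30 E\right) = 75 + 30 E$)
$\frac{B{\left(-7 \right)}}{-299461 - N} = \frac{75 + 30 \left(-7\right)}{-299461 - \frac{1408813}{351522}} = \frac{75 - 210}{-299461 - \frac{1408813}{351522}} = - \frac{135}{- \frac{105268538455}{351522}} = \left(-135\right) \left(- \frac{351522}{105268538455}\right) = \frac{9491094}{21053707691}$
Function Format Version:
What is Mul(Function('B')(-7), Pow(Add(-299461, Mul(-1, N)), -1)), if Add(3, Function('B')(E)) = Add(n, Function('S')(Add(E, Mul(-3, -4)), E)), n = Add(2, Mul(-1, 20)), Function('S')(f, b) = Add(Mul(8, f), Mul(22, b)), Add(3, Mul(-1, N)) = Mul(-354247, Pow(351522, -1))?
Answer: Rational(9491094, 21053707691) ≈ 0.00045080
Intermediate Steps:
N = Rational(1408813, 351522) (N = Add(3, Mul(-1, Mul(-354247, Pow(351522, -1)))) = Add(3, Mul(-1, Mul(-354247, Rational(1, 351522)))) = Add(3, Mul(-1, Rational(-354247, 351522))) = Add(3, Rational(354247, 351522)) = Rational(1408813, 351522) ≈ 4.0078)
n = -18 (n = Add(2, -20) = -18)
Function('B')(E) = Add(75, Mul(30, E)) (Function('B')(E) = Add(-3, Add(-18, Add(Mul(8, Add(E, Mul(-3, -4))), Mul(22, E)))) = Add(-3, Add(-18, Add(Mul(8, Add(E, 12)), Mul(22, E)))) = Add(-3, Add(-18, Add(Mul(8, Add(12, E)), Mul(22, E)))) = Add(-3, Add(-18, Add(Add(96, Mul(8, E)), Mul(22, E)))) = Add(-3, Add(-18, Add(96, Mul(30, E)))) = Add(-3, Add(78, Mul(30, E))) = Add(75, Mul(30, E)))
Mul(Function('B')(-7), Pow(Add(-299461, Mul(-1, N)), -1)) = Mul(Add(75, Mul(30, -7)), Pow(Add(-299461, Mul(-1, Rational(1408813, 351522))), -1)) = Mul(Add(75, -210), Pow(Add(-299461, Rational(-1408813, 351522)), -1)) = Mul(-135, Pow(Rational(-105268538455, 351522), -1)) = Mul(-135, Rational(-351522, 105268538455)) = Rational(9491094, 21053707691)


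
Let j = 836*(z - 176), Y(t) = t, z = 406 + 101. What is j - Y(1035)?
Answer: 275681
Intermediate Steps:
z = 507
j = 276716 (j = 836*(507 - 176) = 836*331 = 276716)
j - Y(1035) = 276716 - 1*1035 = 276716 - 1035 = 275681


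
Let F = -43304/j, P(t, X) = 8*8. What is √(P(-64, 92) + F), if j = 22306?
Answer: 2*√1929859355/11153 ≈ 7.8777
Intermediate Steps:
P(t, X) = 64
F = -21652/11153 (F = -43304/22306 = -43304*1/22306 = -21652/11153 ≈ -1.9414)
√(P(-64, 92) + F) = √(64 - 21652/11153) = √(692140/11153) = 2*√1929859355/11153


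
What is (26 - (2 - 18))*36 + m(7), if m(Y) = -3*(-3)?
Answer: 1521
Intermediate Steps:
m(Y) = 9
(26 - (2 - 18))*36 + m(7) = (26 - (2 - 18))*36 + 9 = (26 - 1*(-16))*36 + 9 = (26 + 16)*36 + 9 = 42*36 + 9 = 1512 + 9 = 1521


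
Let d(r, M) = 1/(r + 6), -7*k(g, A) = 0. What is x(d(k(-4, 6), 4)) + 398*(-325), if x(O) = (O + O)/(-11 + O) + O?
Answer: -50446447/390 ≈ -1.2935e+5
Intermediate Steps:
k(g, A) = 0 (k(g, A) = -⅐*0 = 0)
d(r, M) = 1/(6 + r)
x(O) = O + 2*O/(-11 + O) (x(O) = (2*O)/(-11 + O) + O = 2*O/(-11 + O) + O = O + 2*O/(-11 + O))
x(d(k(-4, 6), 4)) + 398*(-325) = (-9 + 1/(6 + 0))/((6 + 0)*(-11 + 1/(6 + 0))) + 398*(-325) = (-9 + 1/6)/(6*(-11 + 1/6)) - 129350 = (-9 + ⅙)/(6*(-11 + ⅙)) - 129350 = (⅙)*(-53/6)/(-65/6) - 129350 = (⅙)*(-6/65)*(-53/6) - 129350 = 53/390 - 129350 = -50446447/390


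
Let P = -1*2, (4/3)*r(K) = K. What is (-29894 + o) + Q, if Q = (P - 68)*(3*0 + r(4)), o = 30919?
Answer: 815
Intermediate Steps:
r(K) = 3*K/4
P = -2
Q = -210 (Q = (-2 - 68)*(3*0 + (¾)*4) = -70*(0 + 3) = -70*3 = -210)
(-29894 + o) + Q = (-29894 + 30919) - 210 = 1025 - 210 = 815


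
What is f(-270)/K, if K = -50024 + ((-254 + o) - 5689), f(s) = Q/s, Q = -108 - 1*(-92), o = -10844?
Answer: -8/9019485 ≈ -8.8697e-7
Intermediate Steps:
Q = -16 (Q = -108 + 92 = -16)
f(s) = -16/s
K = -66811 (K = -50024 + ((-254 - 10844) - 5689) = -50024 + (-11098 - 5689) = -50024 - 16787 = -66811)
f(-270)/K = -16/(-270)/(-66811) = -16*(-1/270)*(-1/66811) = (8/135)*(-1/66811) = -8/9019485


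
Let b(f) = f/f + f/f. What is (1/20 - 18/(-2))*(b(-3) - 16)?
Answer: -1267/10 ≈ -126.70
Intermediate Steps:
b(f) = 2 (b(f) = 1 + 1 = 2)
(1/20 - 18/(-2))*(b(-3) - 16) = (1/20 - 18/(-2))*(2 - 16) = (1*(1/20) - 18*(-1/2))*(-14) = (1/20 + 9)*(-14) = (181/20)*(-14) = -1267/10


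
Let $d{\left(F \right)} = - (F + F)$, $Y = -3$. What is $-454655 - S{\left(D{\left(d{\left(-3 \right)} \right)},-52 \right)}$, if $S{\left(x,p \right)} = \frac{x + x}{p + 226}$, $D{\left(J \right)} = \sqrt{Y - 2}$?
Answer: $-454655 - \frac{i \sqrt{5}}{87} \approx -4.5466 \cdot 10^{5} - 0.025702 i$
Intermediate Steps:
$d{\left(F \right)} = - 2 F$
$D{\left(J \right)} = i \sqrt{5}$ ($D{\left(J \right)} = \sqrt{-3 - 2} = \sqrt{-5} = i \sqrt{5}$)
$S{\left(x,p \right)} = \frac{2 x}{226 + p}$
$-454655 - S{\left(D{\left(d{\left(-3 \right)} \right)},-52 \right)} = -454655 - \frac{2 i \sqrt{5}}{226 - 52} = -454655 - \frac{2 i \sqrt{5}}{174} = -454655 - 2 i \sqrt{5} \cdot \frac{1}{174} = -454655 - \frac{i \sqrt{5}}{87}$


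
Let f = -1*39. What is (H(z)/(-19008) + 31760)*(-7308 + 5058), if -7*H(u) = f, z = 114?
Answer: -176077438375/2464 ≈ -7.1460e+7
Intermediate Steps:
f = -39
H(u) = 39/7 (H(u) = -⅐*(-39) = 39/7)
(H(z)/(-19008) + 31760)*(-7308 + 5058) = ((39/7)/(-19008) + 31760)*(-7308 + 5058) = ((39/7)*(-1/19008) + 31760)*(-2250) = (-13/44352 + 31760)*(-2250) = (1408619507/44352)*(-2250) = -176077438375/2464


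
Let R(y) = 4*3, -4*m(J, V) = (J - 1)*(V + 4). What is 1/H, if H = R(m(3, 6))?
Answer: 1/12 ≈ 0.083333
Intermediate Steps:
m(J, V) = -(-1 + J)*(4 + V)/4 (m(J, V) = -(J - 1)*(V + 4)/4 = -(-1 + J)*(4 + V)/4)
R(y) = 12
H = 12
1/H = 1/12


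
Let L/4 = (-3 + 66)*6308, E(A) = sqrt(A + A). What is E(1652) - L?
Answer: -1589616 + 2*sqrt(826) ≈ -1.5896e+6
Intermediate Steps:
E(A) = sqrt(2)*sqrt(A) (E(A) = sqrt(2*A) = sqrt(2)*sqrt(A))
L = 1589616 (L = 4*((-3 + 66)*6308) = 4*(63*6308) = 4*397404 = 1589616)
E(1652) - L = sqrt(2)*sqrt(1652) - 1*1589616 = sqrt(2)*(2*sqrt(413)) - 1589616 = 2*sqrt(826) - 1589616 = -1589616 + 2*sqrt(826)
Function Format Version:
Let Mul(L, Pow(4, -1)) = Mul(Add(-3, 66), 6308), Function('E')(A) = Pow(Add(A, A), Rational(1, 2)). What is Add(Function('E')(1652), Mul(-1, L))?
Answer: Add(-1589616, Mul(2, Pow(826, Rational(1, 2)))) ≈ -1.5896e+6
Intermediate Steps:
Function('E')(A) = Mul(Pow(2, Rational(1, 2)), Pow(A, Rational(1, 2))) (Function('E')(A) = Pow(Mul(2, A), Rational(1, 2)) = Mul(Pow(2, Rational(1, 2)), Pow(A, Rational(1, 2))))
L = 1589616 (L = Mul(4, Mul(Add(-3, 66), 6308)) = Mul(4, Mul(63, 6308)) = Mul(4, 397404) = 1589616)
Add(Function('E')(1652), Mul(-1, L)) = Add(Mul(Pow(2, Rational(1, 2)), Pow(1652, Rational(1, 2))), Mul(-1, 1589616)) = Add(Mul(Pow(2, Rational(1, 2)), Mul(2, Pow(413, Rational(1, 2)))), -1589616) = Add(Mul(2, Pow(826, Rational(1, 2))), -1589616) = Add(-1589616, Mul(2, Pow(826, Rational(1, 2))))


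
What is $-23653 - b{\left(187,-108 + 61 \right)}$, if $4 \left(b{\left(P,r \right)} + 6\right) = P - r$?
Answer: $- \frac{47411}{2} \approx -23706.0$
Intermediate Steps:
$b{\left(P,r \right)} = -6 - \frac{r}{4} + \frac{P}{4}$ ($b{\left(P,r \right)} = -6 + \frac{P - r}{4} = -6 + \left(- \frac{r}{4} + \frac{P}{4}\right) = -6 - \frac{r}{4} + \frac{P}{4}$)
$-23653 - b{\left(187,-108 + 61 \right)} = -23653 - \left(-6 - \frac{-108 + 61}{4} + \frac{1}{4} \cdot 187\right) = -23653 - \left(-6 - - \frac{47}{4} + \frac{187}{4}\right) = -23653 - \left(-6 + \frac{47}{4} + \frac{187}{4}\right) = -23653 - \frac{105}{2} = - \frac{47411}{2}$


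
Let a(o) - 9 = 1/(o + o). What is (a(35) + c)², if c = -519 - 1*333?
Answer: 3482062081/4900 ≈ 7.1063e+5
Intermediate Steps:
a(o) = 9 + 1/(2*o) (a(o) = 9 + 1/(o + o) = 9 + 1/(2*o))
c = -852 (c = -519 - 333 = -852)
(a(35) + c)² = ((9 + (½)/35) - 852)² = ((9 + (½)*(1/35)) - 852)² = ((9 + 1/70) - 852)² = (631/70 - 852)² = (-59009/70)² = 3482062081/4900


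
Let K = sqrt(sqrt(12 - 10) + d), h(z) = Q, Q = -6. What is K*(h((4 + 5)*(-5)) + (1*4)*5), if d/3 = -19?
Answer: 14*sqrt(-57 + sqrt(2)) ≈ 104.38*I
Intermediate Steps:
d = -57 (d = 3*(-19) = -57)
h(z) = -6
K = sqrt(-57 + sqrt(2)) (K = sqrt(sqrt(12 - 10) - 57) = sqrt(sqrt(2) - 57) = sqrt(-57 + sqrt(2)) ≈ 7.4556*I)
K*(h((4 + 5)*(-5)) + (1*4)*5) = sqrt(-57 + sqrt(2))*(-6 + (1*4)*5) = sqrt(-57 + sqrt(2))*(-6 + 4*5) = sqrt(-57 + sqrt(2))*(-6 + 20) = sqrt(-57 + sqrt(2))*14 = 14*sqrt(-57 + sqrt(2))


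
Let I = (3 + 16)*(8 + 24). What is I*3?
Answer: 1824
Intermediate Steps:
I = 608 (I = 19*32 = 608)
I*3 = 608*3 = 1824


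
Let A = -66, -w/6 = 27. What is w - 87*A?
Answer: 5580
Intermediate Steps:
w = -162 (w = -6*27 = -162)
w - 87*A = -162 - 87*(-66) = -162 + 5742 = 5580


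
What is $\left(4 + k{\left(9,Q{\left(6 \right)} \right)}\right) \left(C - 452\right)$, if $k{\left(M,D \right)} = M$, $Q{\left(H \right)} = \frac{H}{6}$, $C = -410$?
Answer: $-11206$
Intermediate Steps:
$Q{\left(H \right)} = \frac{H}{6}$ ($Q{\left(H \right)} = H \frac{1}{6} = \frac{H}{6}$)
$\left(4 + k{\left(9,Q{\left(6 \right)} \right)}\right) \left(C - 452\right) = \left(4 + 9\right) \left(-410 - 452\right) = 13 \left(-862\right) = -11206$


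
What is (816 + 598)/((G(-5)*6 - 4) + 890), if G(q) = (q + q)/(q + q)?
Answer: 707/446 ≈ 1.5852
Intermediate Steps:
G(q) = 1 (G(q) = (2*q)/((2*q)) = (2*q)*(1/(2*q)) = 1)
(816 + 598)/((G(-5)*6 - 4) + 890) = (816 + 598)/((1*6 - 4) + 890) = 1414/((6 - 4) + 890) = 1414/(2 + 890) = 1414/892 = 1414*(1/892) = 707/446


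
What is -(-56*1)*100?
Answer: 5600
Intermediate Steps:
-(-56*1)*100 = -(-56)*100 = -1*(-5600) = 5600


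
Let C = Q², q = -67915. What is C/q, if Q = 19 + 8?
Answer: -729/67915 ≈ -0.010734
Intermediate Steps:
Q = 27
C = 729 (C = 27² = 729)
C/q = 729/(-67915) = 729*(-1/67915) = -729/67915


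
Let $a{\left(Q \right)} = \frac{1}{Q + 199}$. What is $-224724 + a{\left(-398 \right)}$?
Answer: $- \frac{44720077}{199} \approx -2.2472 \cdot 10^{5}$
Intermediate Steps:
$a{\left(Q \right)} = \frac{1}{199 + Q}$
$-224724 + a{\left(-398 \right)} = -224724 + \frac{1}{199 - 398} = -224724 + \frac{1}{-199} = -224724 - \frac{1}{199} = - \frac{44720077}{199}$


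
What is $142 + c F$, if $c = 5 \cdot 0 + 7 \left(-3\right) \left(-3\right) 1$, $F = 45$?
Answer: $2977$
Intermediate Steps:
$c = 63$ ($c = 0 + 7 \cdot 9 \cdot 1 = 0 + 7 \cdot 9 = 0 + 63 = 63$)
$142 + c F = 142 + 63 \cdot 45 = 142 + 2835 = 2977$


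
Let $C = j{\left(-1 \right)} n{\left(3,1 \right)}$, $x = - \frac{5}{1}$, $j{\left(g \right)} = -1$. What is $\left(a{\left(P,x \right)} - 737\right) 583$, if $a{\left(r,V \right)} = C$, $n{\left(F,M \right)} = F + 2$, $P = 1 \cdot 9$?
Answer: $-432586$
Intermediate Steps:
$P = 9$
$x = -5$ ($x = \left(-5\right) 1 = -5$)
$n{\left(F,M \right)} = 2 + F$
$C = -5$ ($C = - (2 + 3) = \left(-1\right) 5 = -5$)
$a{\left(r,V \right)} = -5$
$\left(a{\left(P,x \right)} - 737\right) 583 = \left(-5 - 737\right) 583 = \left(-742\right) 583 = -432586$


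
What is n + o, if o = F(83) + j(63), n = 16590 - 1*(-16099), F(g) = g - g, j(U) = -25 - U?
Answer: 32601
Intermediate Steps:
F(g) = 0
n = 32689 (n = 16590 + 16099 = 32689)
o = -88 (o = 0 + (-25 - 1*63) = 0 + (-25 - 63) = 0 - 88 = -88)
n + o = 32689 - 88 = 32601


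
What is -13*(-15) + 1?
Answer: 196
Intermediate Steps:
-13*(-15) + 1 = 195 + 1 = 196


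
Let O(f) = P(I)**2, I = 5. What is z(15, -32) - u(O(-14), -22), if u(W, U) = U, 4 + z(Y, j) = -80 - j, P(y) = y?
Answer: -30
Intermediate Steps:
O(f) = 25 (O(f) = 5**2 = 25)
z(Y, j) = -84 - j (z(Y, j) = -4 + (-80 - j) = -84 - j)
z(15, -32) - u(O(-14), -22) = (-84 - 1*(-32)) - 1*(-22) = (-84 + 32) + 22 = -52 + 22 = -30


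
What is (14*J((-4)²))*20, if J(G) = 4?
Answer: 1120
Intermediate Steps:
(14*J((-4)²))*20 = (14*4)*20 = 56*20 = 1120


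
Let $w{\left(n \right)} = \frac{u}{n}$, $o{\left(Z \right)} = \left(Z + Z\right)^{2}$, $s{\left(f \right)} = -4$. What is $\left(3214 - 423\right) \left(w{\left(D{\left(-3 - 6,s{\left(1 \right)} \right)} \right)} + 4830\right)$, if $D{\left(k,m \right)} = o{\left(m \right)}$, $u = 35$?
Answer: $\frac{862851605}{64} \approx 1.3482 \cdot 10^{7}$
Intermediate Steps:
$o{\left(Z \right)} = 4 Z^{2}$ ($o{\left(Z \right)} = \left(2 Z\right)^{2} = 4 Z^{2}$)
$D{\left(k,m \right)} = 4 m^{2}$
$w{\left(n \right)} = \frac{35}{n}$
$\left(3214 - 423\right) \left(w{\left(D{\left(-3 - 6,s{\left(1 \right)} \right)} \right)} + 4830\right) = \left(3214 - 423\right) \left(\frac{35}{4 \left(-4\right)^{2}} + 4830\right) = 2791 \left(\frac{35}{4 \cdot 16} + 4830\right) = 2791 \left(\frac{35}{64} + 4830\right) = 2791 \cdot \frac{309155}{64} = \frac{862851605}{64}$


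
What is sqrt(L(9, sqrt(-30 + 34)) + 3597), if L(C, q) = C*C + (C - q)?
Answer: sqrt(3685) ≈ 60.704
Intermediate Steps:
L(C, q) = C + C**2 - q (L(C, q) = C**2 + (C - q) = C + C**2 - q)
sqrt(L(9, sqrt(-30 + 34)) + 3597) = sqrt((9 + 9**2 - sqrt(-30 + 34)) + 3597) = sqrt((9 + 81 - sqrt(4)) + 3597) = sqrt((9 + 81 - 1*2) + 3597) = sqrt((9 + 81 - 2) + 3597) = sqrt(88 + 3597) = sqrt(3685)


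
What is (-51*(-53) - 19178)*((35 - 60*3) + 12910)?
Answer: -210303375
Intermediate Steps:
(-51*(-53) - 19178)*((35 - 60*3) + 12910) = (2703 - 19178)*((35 - 180) + 12910) = -16475*(-145 + 12910) = -16475*12765 = -210303375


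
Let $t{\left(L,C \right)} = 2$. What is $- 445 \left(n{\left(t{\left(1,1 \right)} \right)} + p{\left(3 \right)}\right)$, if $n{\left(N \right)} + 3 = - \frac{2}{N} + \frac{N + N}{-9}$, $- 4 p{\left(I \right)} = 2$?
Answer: $\frac{39605}{18} \approx 2200.3$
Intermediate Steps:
$p{\left(I \right)} = - \frac{1}{2}$ ($p{\left(I \right)} = \left(- \frac{1}{4}\right) 2 = - \frac{1}{2}$)
$n{\left(N \right)} = -3 - \frac{2}{N} - \frac{2 N}{9}$ ($n{\left(N \right)} = -3 + \left(- \frac{2}{N} + \frac{N + N}{-9}\right) = -3 + \left(- \frac{2}{N} + 2 N \left(- \frac{1}{9}\right)\right) = -3 - \left(\frac{2}{N} + \frac{2 N}{9}\right) = -3 - \frac{2}{N} - \frac{2 N}{9}$)
$- 445 \left(n{\left(t{\left(1,1 \right)} \right)} + p{\left(3 \right)}\right) = - 445 \left(\left(-3 - \frac{2}{2} - \frac{4}{9}\right) - \frac{1}{2}\right) = - 445 \left(\left(-3 - 1 - \frac{4}{9}\right) - \frac{1}{2}\right) = - 445 \left(- \frac{40}{9} - \frac{1}{2}\right) = \left(-445\right) \left(- \frac{89}{18}\right) = \frac{39605}{18}$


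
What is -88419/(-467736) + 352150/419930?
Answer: 6728100769/6547212616 ≈ 1.0276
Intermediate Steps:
-88419/(-467736) + 352150/419930 = -88419*(-1/467736) + 352150*(1/419930) = 29473/155912 + 35215/41993 = 6728100769/6547212616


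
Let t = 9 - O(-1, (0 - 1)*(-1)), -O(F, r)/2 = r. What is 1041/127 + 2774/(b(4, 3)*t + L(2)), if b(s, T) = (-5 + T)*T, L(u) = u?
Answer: -142837/4064 ≈ -35.147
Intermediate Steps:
O(F, r) = -2*r
t = 11 (t = 9 - (-2)*(0 - 1)*(-1) = 9 - (-2)*(-1*(-1)) = 9 - (-2) = 9 - 1*(-2) = 9 + 2 = 11)
b(s, T) = T*(-5 + T)
1041/127 + 2774/(b(4, 3)*t + L(2)) = 1041/127 + 2774/((3*(-5 + 3))*11 + 2) = 1041*(1/127) + 2774/((3*(-2))*11 + 2) = 1041/127 + 2774/(-6*11 + 2) = 1041/127 + 2774/(-66 + 2) = 1041/127 + 2774/(-64) = 1041/127 + 2774*(-1/64) = 1041/127 - 1387/32 = -142837/4064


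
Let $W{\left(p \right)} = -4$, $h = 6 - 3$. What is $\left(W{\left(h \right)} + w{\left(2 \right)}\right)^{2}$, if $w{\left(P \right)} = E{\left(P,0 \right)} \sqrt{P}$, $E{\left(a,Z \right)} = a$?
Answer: $24 - 16 \sqrt{2} \approx 1.3726$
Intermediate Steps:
$h = 3$
$w{\left(P \right)} = P^{\frac{3}{2}}$ ($w{\left(P \right)} = P \sqrt{P} = P^{\frac{3}{2}}$)
$\left(W{\left(h \right)} + w{\left(2 \right)}\right)^{2} = \left(-4 + 2^{\frac{3}{2}}\right)^{2} = \left(-4 + 2 \sqrt{2}\right)^{2}$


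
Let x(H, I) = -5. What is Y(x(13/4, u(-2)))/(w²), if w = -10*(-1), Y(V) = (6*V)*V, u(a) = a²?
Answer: 3/2 ≈ 1.5000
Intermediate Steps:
Y(V) = 6*V²
w = 10
Y(x(13/4, u(-2)))/(w²) = (6*(-5)²)/(10²) = (6*25)/100 = 150*(1/100) = 3/2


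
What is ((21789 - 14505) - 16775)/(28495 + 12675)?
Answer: -9491/41170 ≈ -0.23053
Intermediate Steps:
((21789 - 14505) - 16775)/(28495 + 12675) = (7284 - 16775)/41170 = -9491*1/41170 = -9491/41170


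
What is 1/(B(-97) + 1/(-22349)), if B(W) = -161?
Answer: -22349/3598190 ≈ -0.0062112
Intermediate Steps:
1/(B(-97) + 1/(-22349)) = 1/(-161 + 1/(-22349)) = 1/(-161 - 1/22349) = 1/(-3598190/22349) = -22349/3598190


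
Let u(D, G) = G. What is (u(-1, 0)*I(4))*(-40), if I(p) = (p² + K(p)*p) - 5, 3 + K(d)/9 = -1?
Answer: 0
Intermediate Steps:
K(d) = -36 (K(d) = -27 + 9*(-1) = -27 - 9 = -36)
I(p) = -5 + p² - 36*p (I(p) = (p² - 36*p) - 5 = -5 + p² - 36*p)
(u(-1, 0)*I(4))*(-40) = (0*(-5 + 4² - 36*4))*(-40) = (0*(-5 + 16 - 144))*(-40) = (0*(-133))*(-40) = 0*(-40) = 0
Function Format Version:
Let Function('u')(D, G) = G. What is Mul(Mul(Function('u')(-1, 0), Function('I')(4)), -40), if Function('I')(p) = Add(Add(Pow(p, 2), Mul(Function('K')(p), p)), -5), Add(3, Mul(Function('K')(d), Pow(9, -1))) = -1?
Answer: 0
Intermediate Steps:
Function('K')(d) = -36 (Function('K')(d) = Add(-27, Mul(9, -1)) = Add(-27, -9) = -36)
Function('I')(p) = Add(-5, Pow(p, 2), Mul(-36, p)) (Function('I')(p) = Add(Add(Pow(p, 2), Mul(-36, p)), -5) = Add(-5, Pow(p, 2), Mul(-36, p)))
Mul(Mul(Function('u')(-1, 0), Function('I')(4)), -40) = Mul(Mul(0, Add(-5, Pow(4, 2), Mul(-36, 4))), -40) = Mul(Mul(0, Add(-5, 16, -144)), -40) = Mul(Mul(0, -133), -40) = Mul(0, -40) = 0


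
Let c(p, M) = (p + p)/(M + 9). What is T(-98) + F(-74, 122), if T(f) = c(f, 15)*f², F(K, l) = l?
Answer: -234932/3 ≈ -78311.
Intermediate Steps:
c(p, M) = 2*p/(9 + M) (c(p, M) = (2*p)/(9 + M) = 2*p/(9 + M))
T(f) = f³/12 (T(f) = (2*f/(9 + 15))*f² = (2*f/24)*f² = (2*f*(1/24))*f² = (f/12)*f² = f³/12)
T(-98) + F(-74, 122) = (1/12)*(-98)³ + 122 = (1/12)*(-941192) + 122 = -235298/3 + 122 = -234932/3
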